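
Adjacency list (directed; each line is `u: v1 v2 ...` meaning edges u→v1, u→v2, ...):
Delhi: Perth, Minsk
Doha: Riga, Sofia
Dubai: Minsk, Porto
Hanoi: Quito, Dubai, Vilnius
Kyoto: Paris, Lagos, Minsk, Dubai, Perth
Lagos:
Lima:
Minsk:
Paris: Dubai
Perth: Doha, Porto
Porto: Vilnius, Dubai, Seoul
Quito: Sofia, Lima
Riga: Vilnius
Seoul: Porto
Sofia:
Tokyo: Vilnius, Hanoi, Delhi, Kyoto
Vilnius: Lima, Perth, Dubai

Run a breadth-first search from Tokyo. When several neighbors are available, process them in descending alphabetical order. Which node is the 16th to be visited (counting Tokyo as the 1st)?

Seoul

Visit Tokyo; enqueue Vilnius, Kyoto, Hanoi, Delhi → queue [Vilnius, Kyoto, Hanoi, Delhi]
Visit Vilnius; enqueue Perth, Lima, Dubai → queue [Kyoto, Hanoi, Delhi, Perth, Lima, Dubai]
Visit Kyoto; enqueue Paris, Minsk, Lagos → queue [Hanoi, Delhi, Perth, Lima, Dubai, Paris, Minsk, Lagos]
Visit Hanoi; enqueue Quito → queue [Delhi, Perth, Lima, Dubai, Paris, Minsk, Lagos, Quito]
Visit Delhi → queue [Perth, Lima, Dubai, Paris, Minsk, Lagos, Quito]
Visit Perth; enqueue Porto, Doha → queue [Lima, Dubai, Paris, Minsk, Lagos, Quito, Porto, Doha]
Visit Lima → queue [Dubai, Paris, Minsk, Lagos, Quito, Porto, Doha]
Visit Dubai → queue [Paris, Minsk, Lagos, Quito, Porto, Doha]
Visit Paris → queue [Minsk, Lagos, Quito, Porto, Doha]
Visit Minsk → queue [Lagos, Quito, Porto, Doha]
Visit Lagos → queue [Quito, Porto, Doha]
Visit Quito; enqueue Sofia → queue [Porto, Doha, Sofia]
Visit Porto; enqueue Seoul → queue [Doha, Sofia, Seoul]
Visit Doha; enqueue Riga → queue [Sofia, Seoul, Riga]
Visit Sofia → queue [Seoul, Riga]
Visit Seoul → queue [Riga]
Visit Riga → queue []

Visit order: Tokyo, Vilnius, Kyoto, Hanoi, Delhi, Perth, Lima, Dubai, Paris, Minsk, Lagos, Quito, Porto, Doha, Sofia, Seoul, Riga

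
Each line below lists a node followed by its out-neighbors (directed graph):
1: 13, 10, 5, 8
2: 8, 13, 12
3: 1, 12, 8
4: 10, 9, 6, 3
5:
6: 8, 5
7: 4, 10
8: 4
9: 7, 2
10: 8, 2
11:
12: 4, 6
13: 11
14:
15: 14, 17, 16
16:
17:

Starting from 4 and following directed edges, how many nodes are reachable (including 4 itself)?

13

BFS from 4 visits: 4, 10, 9, 6, 3, 8, 2, 7, 5, 12, 1, 13, 11
Reachable nodes: 13 of 17 total.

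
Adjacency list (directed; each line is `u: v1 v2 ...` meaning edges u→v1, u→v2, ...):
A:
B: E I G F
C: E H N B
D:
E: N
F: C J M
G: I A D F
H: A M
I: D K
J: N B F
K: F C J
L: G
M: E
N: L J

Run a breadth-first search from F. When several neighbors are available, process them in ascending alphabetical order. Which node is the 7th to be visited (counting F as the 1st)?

H

Visit F; enqueue C, J, M → queue [C, J, M]
Visit C; enqueue B, E, H, N → queue [J, M, B, E, H, N]
Visit J → queue [M, B, E, H, N]
Visit M → queue [B, E, H, N]
Visit B; enqueue G, I → queue [E, H, N, G, I]
Visit E → queue [H, N, G, I]
Visit H; enqueue A → queue [N, G, I, A]
Visit N; enqueue L → queue [G, I, A, L]
Visit G; enqueue D → queue [I, A, L, D]
Visit I; enqueue K → queue [A, L, D, K]
Visit A → queue [L, D, K]
Visit L → queue [D, K]
Visit D → queue [K]
Visit K → queue []

Visit order: F, C, J, M, B, E, H, N, G, I, A, L, D, K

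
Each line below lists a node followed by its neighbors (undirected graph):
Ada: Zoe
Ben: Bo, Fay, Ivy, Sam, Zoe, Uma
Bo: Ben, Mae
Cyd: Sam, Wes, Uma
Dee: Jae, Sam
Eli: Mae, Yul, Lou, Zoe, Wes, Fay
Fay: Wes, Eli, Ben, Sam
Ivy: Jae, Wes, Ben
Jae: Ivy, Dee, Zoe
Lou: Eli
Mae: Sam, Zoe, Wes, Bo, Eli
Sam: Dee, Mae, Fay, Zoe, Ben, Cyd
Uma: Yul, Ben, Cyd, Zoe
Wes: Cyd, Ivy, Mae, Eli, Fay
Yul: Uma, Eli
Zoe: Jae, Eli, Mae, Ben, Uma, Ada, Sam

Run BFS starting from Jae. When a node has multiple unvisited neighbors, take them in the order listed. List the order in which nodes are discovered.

Visit Jae; enqueue Ivy, Dee, Zoe → queue [Ivy, Dee, Zoe]
Visit Ivy; enqueue Wes, Ben → queue [Dee, Zoe, Wes, Ben]
Visit Dee; enqueue Sam → queue [Zoe, Wes, Ben, Sam]
Visit Zoe; enqueue Eli, Mae, Uma, Ada → queue [Wes, Ben, Sam, Eli, Mae, Uma, Ada]
Visit Wes; enqueue Cyd, Fay → queue [Ben, Sam, Eli, Mae, Uma, Ada, Cyd, Fay]
Visit Ben; enqueue Bo → queue [Sam, Eli, Mae, Uma, Ada, Cyd, Fay, Bo]
Visit Sam → queue [Eli, Mae, Uma, Ada, Cyd, Fay, Bo]
Visit Eli; enqueue Yul, Lou → queue [Mae, Uma, Ada, Cyd, Fay, Bo, Yul, Lou]
Visit Mae → queue [Uma, Ada, Cyd, Fay, Bo, Yul, Lou]
Visit Uma → queue [Ada, Cyd, Fay, Bo, Yul, Lou]
Visit Ada → queue [Cyd, Fay, Bo, Yul, Lou]
Visit Cyd → queue [Fay, Bo, Yul, Lou]
Visit Fay → queue [Bo, Yul, Lou]
Visit Bo → queue [Yul, Lou]
Visit Yul → queue [Lou]
Visit Lou → queue []

Jae, Ivy, Dee, Zoe, Wes, Ben, Sam, Eli, Mae, Uma, Ada, Cyd, Fay, Bo, Yul, Lou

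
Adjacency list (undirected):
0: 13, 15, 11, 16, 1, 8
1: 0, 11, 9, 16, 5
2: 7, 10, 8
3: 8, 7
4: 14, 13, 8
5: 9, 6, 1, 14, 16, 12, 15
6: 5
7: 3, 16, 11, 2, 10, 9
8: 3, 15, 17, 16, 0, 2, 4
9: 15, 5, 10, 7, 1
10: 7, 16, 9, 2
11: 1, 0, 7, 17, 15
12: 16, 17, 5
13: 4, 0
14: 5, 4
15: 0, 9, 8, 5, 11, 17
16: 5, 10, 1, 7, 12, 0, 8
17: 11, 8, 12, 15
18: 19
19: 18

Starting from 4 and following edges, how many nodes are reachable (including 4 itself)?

18

BFS from 4 visits: 4, 8, 13, 14, 0, 2, 3, 15, 16, 17, 5, 1, 11, 7, 10, 9, 12, 6
Reachable nodes: 18 of 20 total.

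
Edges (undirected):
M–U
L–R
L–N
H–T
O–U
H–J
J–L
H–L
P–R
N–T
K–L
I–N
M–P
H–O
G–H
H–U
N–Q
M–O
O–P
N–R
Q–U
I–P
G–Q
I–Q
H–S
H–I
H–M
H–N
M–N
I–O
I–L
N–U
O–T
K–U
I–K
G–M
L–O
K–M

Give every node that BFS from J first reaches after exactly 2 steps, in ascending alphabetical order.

G, I, K, M, N, O, R, S, T, U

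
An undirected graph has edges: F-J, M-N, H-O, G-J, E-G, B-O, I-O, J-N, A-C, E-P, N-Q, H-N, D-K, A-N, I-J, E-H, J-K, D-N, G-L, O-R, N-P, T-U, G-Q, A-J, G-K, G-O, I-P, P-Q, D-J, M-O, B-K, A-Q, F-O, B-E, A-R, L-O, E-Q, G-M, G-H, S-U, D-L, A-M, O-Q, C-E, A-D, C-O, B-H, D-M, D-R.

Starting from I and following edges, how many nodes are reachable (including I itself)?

18

BFS from I visits: I, J, O, P, A, D, F, G, K, N, B, C, H, L, M, Q, R, E
Reachable nodes: 18 of 21 total.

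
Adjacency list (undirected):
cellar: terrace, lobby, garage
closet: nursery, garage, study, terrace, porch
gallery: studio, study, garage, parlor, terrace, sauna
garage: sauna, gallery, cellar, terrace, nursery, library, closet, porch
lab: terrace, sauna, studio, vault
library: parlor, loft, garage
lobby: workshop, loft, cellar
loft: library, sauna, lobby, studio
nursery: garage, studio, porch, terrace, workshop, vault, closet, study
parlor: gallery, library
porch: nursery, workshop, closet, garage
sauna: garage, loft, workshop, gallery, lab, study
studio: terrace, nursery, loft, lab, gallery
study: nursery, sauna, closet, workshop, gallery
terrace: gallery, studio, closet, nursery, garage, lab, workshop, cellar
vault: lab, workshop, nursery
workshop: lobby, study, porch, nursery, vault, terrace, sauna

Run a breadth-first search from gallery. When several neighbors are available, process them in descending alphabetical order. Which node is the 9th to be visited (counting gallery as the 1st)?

Visit gallery; enqueue terrace, study, studio, sauna, parlor, garage → queue [terrace, study, studio, sauna, parlor, garage]
Visit terrace; enqueue workshop, nursery, lab, closet, cellar → queue [study, studio, sauna, parlor, garage, workshop, nursery, lab, closet, cellar]
Visit study → queue [studio, sauna, parlor, garage, workshop, nursery, lab, closet, cellar]
Visit studio; enqueue loft → queue [sauna, parlor, garage, workshop, nursery, lab, closet, cellar, loft]
Visit sauna → queue [parlor, garage, workshop, nursery, lab, closet, cellar, loft]
Visit parlor; enqueue library → queue [garage, workshop, nursery, lab, closet, cellar, loft, library]
Visit garage; enqueue porch → queue [workshop, nursery, lab, closet, cellar, loft, library, porch]
Visit workshop; enqueue vault, lobby → queue [nursery, lab, closet, cellar, loft, library, porch, vault, lobby]
Visit nursery → queue [lab, closet, cellar, loft, library, porch, vault, lobby]
Visit lab → queue [closet, cellar, loft, library, porch, vault, lobby]
Visit closet → queue [cellar, loft, library, porch, vault, lobby]
Visit cellar → queue [loft, library, porch, vault, lobby]
Visit loft → queue [library, porch, vault, lobby]
Visit library → queue [porch, vault, lobby]
Visit porch → queue [vault, lobby]
Visit vault → queue [lobby]
Visit lobby → queue []

Visit order: gallery, terrace, study, studio, sauna, parlor, garage, workshop, nursery, lab, closet, cellar, loft, library, porch, vault, lobby

nursery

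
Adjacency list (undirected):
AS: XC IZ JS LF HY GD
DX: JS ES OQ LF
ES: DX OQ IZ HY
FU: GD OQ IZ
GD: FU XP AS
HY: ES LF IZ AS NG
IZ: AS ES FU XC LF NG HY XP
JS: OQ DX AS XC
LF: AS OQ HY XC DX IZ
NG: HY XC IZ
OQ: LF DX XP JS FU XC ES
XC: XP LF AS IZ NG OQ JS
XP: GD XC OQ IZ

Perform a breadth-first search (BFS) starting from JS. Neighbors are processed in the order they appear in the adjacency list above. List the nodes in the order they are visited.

Visit JS; enqueue OQ, DX, AS, XC → queue [OQ, DX, AS, XC]
Visit OQ; enqueue LF, XP, FU, ES → queue [DX, AS, XC, LF, XP, FU, ES]
Visit DX → queue [AS, XC, LF, XP, FU, ES]
Visit AS; enqueue IZ, HY, GD → queue [XC, LF, XP, FU, ES, IZ, HY, GD]
Visit XC; enqueue NG → queue [LF, XP, FU, ES, IZ, HY, GD, NG]
Visit LF → queue [XP, FU, ES, IZ, HY, GD, NG]
Visit XP → queue [FU, ES, IZ, HY, GD, NG]
Visit FU → queue [ES, IZ, HY, GD, NG]
Visit ES → queue [IZ, HY, GD, NG]
Visit IZ → queue [HY, GD, NG]
Visit HY → queue [GD, NG]
Visit GD → queue [NG]
Visit NG → queue []

JS → OQ → DX → AS → XC → LF → XP → FU → ES → IZ → HY → GD → NG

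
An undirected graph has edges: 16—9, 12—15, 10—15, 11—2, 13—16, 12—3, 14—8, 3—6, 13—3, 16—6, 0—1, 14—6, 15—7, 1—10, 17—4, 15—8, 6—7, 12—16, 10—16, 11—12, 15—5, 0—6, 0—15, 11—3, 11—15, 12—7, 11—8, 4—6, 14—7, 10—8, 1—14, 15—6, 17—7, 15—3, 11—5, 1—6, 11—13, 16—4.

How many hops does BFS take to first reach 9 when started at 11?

Level 0: 11
Level 1: 2, 3, 5, 8, 12, 13, 15
Level 2: 0, 6, 7, 10, 14, 16
Level 3: 1, 4, 9, 17
9 first appears at level 3.

3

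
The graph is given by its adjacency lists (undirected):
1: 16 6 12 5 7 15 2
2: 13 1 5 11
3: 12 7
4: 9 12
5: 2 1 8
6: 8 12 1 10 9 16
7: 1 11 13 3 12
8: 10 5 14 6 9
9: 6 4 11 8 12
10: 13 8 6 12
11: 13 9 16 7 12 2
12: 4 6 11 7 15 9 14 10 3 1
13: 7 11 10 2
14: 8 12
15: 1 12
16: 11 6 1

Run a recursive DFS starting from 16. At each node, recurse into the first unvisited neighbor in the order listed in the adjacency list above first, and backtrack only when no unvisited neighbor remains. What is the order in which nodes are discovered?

16 -> 11 -> 13 -> 7 -> 1 -> 6 -> 8 -> 10 -> 12 -> 4 -> 9 -> 15 -> 14 -> 3 -> 5 -> 2

Visit 16
16 → 11
11 → 13
13 → 7
7 → 1
1 → 6
6 → 8
8 → 10
10 → 12
12 → 4
4 → 9
12 → 15
12 → 14
12 → 3
8 → 5
5 → 2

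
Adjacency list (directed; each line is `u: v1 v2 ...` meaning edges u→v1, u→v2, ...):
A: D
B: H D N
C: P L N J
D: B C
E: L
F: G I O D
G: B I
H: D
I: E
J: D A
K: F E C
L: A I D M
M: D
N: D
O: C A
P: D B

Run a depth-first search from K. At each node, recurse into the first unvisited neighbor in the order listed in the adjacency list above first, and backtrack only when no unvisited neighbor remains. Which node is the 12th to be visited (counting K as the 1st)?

E

Visit K
K → F
F → G
G → B
B → H
H → D
D → C
C → P
C → L
L → A
L → I
I → E
L → M
C → N
C → J
F → O

Visit order: K, F, G, B, H, D, C, P, L, A, I, E, M, N, J, O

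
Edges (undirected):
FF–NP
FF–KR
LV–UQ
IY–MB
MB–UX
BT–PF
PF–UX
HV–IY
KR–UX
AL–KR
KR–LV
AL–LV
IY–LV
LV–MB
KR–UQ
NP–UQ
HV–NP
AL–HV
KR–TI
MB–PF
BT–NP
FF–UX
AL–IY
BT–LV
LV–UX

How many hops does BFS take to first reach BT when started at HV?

2

Level 0: HV
Level 1: AL, IY, NP
Level 2: BT, FF, KR, LV, MB, UQ
Level 3: PF, TI, UX
BT first appears at level 2.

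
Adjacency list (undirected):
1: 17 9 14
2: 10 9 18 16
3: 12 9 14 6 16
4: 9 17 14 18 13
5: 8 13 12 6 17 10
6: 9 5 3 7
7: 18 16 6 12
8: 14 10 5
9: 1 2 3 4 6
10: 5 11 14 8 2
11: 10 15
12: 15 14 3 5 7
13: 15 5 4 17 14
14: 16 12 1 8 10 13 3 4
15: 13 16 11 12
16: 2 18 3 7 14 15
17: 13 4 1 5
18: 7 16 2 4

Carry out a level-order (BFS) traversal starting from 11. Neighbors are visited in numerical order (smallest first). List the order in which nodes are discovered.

11, 10, 15, 2, 5, 8, 14, 12, 13, 16, 9, 18, 6, 17, 1, 3, 4, 7

Visit 11; enqueue 10, 15 → queue [10, 15]
Visit 10; enqueue 2, 5, 8, 14 → queue [15, 2, 5, 8, 14]
Visit 15; enqueue 12, 13, 16 → queue [2, 5, 8, 14, 12, 13, 16]
Visit 2; enqueue 9, 18 → queue [5, 8, 14, 12, 13, 16, 9, 18]
Visit 5; enqueue 6, 17 → queue [8, 14, 12, 13, 16, 9, 18, 6, 17]
Visit 8 → queue [14, 12, 13, 16, 9, 18, 6, 17]
Visit 14; enqueue 1, 3, 4 → queue [12, 13, 16, 9, 18, 6, 17, 1, 3, 4]
Visit 12; enqueue 7 → queue [13, 16, 9, 18, 6, 17, 1, 3, 4, 7]
Visit 13 → queue [16, 9, 18, 6, 17, 1, 3, 4, 7]
Visit 16 → queue [9, 18, 6, 17, 1, 3, 4, 7]
Visit 9 → queue [18, 6, 17, 1, 3, 4, 7]
Visit 18 → queue [6, 17, 1, 3, 4, 7]
Visit 6 → queue [17, 1, 3, 4, 7]
Visit 17 → queue [1, 3, 4, 7]
Visit 1 → queue [3, 4, 7]
Visit 3 → queue [4, 7]
Visit 4 → queue [7]
Visit 7 → queue []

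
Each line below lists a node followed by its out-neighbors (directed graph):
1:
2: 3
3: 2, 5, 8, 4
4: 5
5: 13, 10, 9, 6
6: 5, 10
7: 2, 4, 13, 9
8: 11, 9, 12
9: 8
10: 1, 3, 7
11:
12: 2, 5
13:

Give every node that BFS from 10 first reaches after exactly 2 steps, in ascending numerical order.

Level 0: 10
Level 1: 1, 3, 7
Level 2: 2, 4, 5, 8, 9, 13
Level 3: 6, 11, 12

2, 4, 5, 8, 9, 13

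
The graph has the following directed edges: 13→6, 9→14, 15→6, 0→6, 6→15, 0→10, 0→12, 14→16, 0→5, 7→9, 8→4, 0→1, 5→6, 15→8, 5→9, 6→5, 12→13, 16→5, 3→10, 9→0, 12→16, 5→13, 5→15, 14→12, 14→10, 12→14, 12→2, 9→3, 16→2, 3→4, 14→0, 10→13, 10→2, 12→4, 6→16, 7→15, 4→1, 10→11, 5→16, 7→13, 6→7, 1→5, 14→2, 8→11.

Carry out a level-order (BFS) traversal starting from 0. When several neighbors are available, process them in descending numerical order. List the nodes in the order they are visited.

0, 12, 10, 6, 5, 1, 16, 14, 13, 4, 2, 11, 15, 7, 9, 8, 3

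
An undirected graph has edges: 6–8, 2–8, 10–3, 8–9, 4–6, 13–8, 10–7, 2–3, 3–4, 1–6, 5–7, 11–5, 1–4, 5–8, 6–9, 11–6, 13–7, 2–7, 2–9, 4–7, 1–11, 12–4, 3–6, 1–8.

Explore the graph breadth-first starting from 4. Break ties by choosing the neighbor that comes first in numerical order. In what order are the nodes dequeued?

4 1 3 6 7 12 8 11 2 10 9 5 13

Visit 4; enqueue 1, 3, 6, 7, 12 → queue [1, 3, 6, 7, 12]
Visit 1; enqueue 8, 11 → queue [3, 6, 7, 12, 8, 11]
Visit 3; enqueue 2, 10 → queue [6, 7, 12, 8, 11, 2, 10]
Visit 6; enqueue 9 → queue [7, 12, 8, 11, 2, 10, 9]
Visit 7; enqueue 5, 13 → queue [12, 8, 11, 2, 10, 9, 5, 13]
Visit 12 → queue [8, 11, 2, 10, 9, 5, 13]
Visit 8 → queue [11, 2, 10, 9, 5, 13]
Visit 11 → queue [2, 10, 9, 5, 13]
Visit 2 → queue [10, 9, 5, 13]
Visit 10 → queue [9, 5, 13]
Visit 9 → queue [5, 13]
Visit 5 → queue [13]
Visit 13 → queue []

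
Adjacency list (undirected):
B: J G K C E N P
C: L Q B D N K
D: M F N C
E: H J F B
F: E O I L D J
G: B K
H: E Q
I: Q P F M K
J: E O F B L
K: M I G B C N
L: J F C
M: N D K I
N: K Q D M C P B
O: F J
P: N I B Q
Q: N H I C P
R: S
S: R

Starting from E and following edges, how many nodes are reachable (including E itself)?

BFS from E visits: E, H, J, F, B, Q, O, L, I, D, G, K, C, N, P, M
Reachable nodes: 16 of 18 total.

16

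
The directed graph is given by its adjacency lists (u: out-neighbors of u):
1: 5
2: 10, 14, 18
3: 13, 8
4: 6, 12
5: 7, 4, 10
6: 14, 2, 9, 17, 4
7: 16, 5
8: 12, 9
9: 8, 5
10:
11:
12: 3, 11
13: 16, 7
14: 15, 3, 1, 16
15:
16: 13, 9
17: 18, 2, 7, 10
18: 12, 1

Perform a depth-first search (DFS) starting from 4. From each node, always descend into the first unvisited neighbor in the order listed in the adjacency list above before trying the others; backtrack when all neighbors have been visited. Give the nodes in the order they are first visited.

Visit 4
4 → 6
6 → 14
14 → 15
14 → 3
3 → 13
13 → 16
16 → 9
9 → 8
8 → 12
12 → 11
9 → 5
5 → 7
5 → 10
14 → 1
6 → 2
2 → 18
6 → 17

4, 6, 14, 15, 3, 13, 16, 9, 8, 12, 11, 5, 7, 10, 1, 2, 18, 17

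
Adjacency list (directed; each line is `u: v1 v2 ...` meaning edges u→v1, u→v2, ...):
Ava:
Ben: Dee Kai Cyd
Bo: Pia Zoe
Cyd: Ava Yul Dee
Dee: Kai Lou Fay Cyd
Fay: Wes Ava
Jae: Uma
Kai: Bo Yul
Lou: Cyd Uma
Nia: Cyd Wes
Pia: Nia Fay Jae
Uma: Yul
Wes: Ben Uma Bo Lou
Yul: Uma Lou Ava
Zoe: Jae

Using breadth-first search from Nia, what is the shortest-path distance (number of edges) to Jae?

4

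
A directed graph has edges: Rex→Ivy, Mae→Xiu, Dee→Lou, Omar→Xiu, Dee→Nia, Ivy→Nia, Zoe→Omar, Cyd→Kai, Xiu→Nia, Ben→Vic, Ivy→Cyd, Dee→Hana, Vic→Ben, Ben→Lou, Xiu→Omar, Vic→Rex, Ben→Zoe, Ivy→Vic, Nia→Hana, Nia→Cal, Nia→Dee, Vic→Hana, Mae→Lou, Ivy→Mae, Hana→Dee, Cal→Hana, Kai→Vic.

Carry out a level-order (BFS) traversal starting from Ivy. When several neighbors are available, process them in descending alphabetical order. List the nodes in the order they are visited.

Ivy, Vic, Nia, Mae, Cyd, Rex, Hana, Ben, Dee, Cal, Xiu, Lou, Kai, Zoe, Omar

Visit Ivy; enqueue Vic, Nia, Mae, Cyd → queue [Vic, Nia, Mae, Cyd]
Visit Vic; enqueue Rex, Hana, Ben → queue [Nia, Mae, Cyd, Rex, Hana, Ben]
Visit Nia; enqueue Dee, Cal → queue [Mae, Cyd, Rex, Hana, Ben, Dee, Cal]
Visit Mae; enqueue Xiu, Lou → queue [Cyd, Rex, Hana, Ben, Dee, Cal, Xiu, Lou]
Visit Cyd; enqueue Kai → queue [Rex, Hana, Ben, Dee, Cal, Xiu, Lou, Kai]
Visit Rex → queue [Hana, Ben, Dee, Cal, Xiu, Lou, Kai]
Visit Hana → queue [Ben, Dee, Cal, Xiu, Lou, Kai]
Visit Ben; enqueue Zoe → queue [Dee, Cal, Xiu, Lou, Kai, Zoe]
Visit Dee → queue [Cal, Xiu, Lou, Kai, Zoe]
Visit Cal → queue [Xiu, Lou, Kai, Zoe]
Visit Xiu; enqueue Omar → queue [Lou, Kai, Zoe, Omar]
Visit Lou → queue [Kai, Zoe, Omar]
Visit Kai → queue [Zoe, Omar]
Visit Zoe → queue [Omar]
Visit Omar → queue []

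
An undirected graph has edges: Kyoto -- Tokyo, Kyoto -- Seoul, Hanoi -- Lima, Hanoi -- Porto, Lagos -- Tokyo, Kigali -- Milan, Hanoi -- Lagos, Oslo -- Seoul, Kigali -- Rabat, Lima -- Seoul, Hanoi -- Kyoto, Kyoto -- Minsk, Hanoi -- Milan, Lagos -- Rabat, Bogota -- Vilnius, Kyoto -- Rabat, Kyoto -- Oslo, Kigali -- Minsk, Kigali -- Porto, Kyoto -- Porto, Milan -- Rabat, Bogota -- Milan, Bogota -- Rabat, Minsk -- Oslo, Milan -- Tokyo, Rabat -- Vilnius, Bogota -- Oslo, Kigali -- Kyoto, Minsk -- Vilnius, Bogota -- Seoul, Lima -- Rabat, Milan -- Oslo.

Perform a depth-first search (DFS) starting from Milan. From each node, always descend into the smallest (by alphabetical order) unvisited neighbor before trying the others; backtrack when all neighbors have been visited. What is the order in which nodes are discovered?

Milan, Bogota, Oslo, Kyoto, Hanoi, Lagos, Rabat, Kigali, Minsk, Vilnius, Porto, Lima, Seoul, Tokyo

Visit Milan
Milan → Bogota
Bogota → Oslo
Oslo → Kyoto
Kyoto → Hanoi
Hanoi → Lagos
Lagos → Rabat
Rabat → Kigali
Kigali → Minsk
Minsk → Vilnius
Kigali → Porto
Rabat → Lima
Lima → Seoul
Lagos → Tokyo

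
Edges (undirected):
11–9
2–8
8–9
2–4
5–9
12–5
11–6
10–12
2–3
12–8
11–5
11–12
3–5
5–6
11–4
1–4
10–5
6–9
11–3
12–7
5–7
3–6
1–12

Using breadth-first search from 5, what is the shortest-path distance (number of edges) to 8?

Level 0: 5
Level 1: 3, 6, 7, 9, 10, 11, 12
Level 2: 1, 2, 4, 8
8 first appears at level 2.

2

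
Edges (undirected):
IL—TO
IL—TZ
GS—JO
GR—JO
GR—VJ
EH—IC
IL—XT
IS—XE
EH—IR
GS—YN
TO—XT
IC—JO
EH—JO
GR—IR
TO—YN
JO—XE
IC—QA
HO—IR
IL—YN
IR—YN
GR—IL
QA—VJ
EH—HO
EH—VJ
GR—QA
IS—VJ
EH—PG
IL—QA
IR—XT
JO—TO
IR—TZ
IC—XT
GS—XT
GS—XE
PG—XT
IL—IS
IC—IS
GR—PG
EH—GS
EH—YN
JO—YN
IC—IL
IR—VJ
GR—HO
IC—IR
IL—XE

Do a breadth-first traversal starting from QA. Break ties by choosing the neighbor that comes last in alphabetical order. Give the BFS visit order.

QA -> VJ -> IL -> IC -> GR -> IS -> IR -> EH -> YN -> XT -> XE -> TZ -> TO -> JO -> PG -> HO -> GS

Visit QA; enqueue VJ, IL, IC, GR → queue [VJ, IL, IC, GR]
Visit VJ; enqueue IS, IR, EH → queue [IL, IC, GR, IS, IR, EH]
Visit IL; enqueue YN, XT, XE, TZ, TO → queue [IC, GR, IS, IR, EH, YN, XT, XE, TZ, TO]
Visit IC; enqueue JO → queue [GR, IS, IR, EH, YN, XT, XE, TZ, TO, JO]
Visit GR; enqueue PG, HO → queue [IS, IR, EH, YN, XT, XE, TZ, TO, JO, PG, HO]
Visit IS → queue [IR, EH, YN, XT, XE, TZ, TO, JO, PG, HO]
Visit IR → queue [EH, YN, XT, XE, TZ, TO, JO, PG, HO]
Visit EH; enqueue GS → queue [YN, XT, XE, TZ, TO, JO, PG, HO, GS]
Visit YN → queue [XT, XE, TZ, TO, JO, PG, HO, GS]
Visit XT → queue [XE, TZ, TO, JO, PG, HO, GS]
Visit XE → queue [TZ, TO, JO, PG, HO, GS]
Visit TZ → queue [TO, JO, PG, HO, GS]
Visit TO → queue [JO, PG, HO, GS]
Visit JO → queue [PG, HO, GS]
Visit PG → queue [HO, GS]
Visit HO → queue [GS]
Visit GS → queue []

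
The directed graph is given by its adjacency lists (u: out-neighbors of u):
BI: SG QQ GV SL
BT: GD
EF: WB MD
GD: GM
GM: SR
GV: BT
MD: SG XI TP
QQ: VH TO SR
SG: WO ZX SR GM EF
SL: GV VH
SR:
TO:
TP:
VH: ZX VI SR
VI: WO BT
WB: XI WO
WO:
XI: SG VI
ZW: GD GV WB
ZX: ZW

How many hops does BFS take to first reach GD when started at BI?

3

Level 0: BI
Level 1: GV, QQ, SG, SL
Level 2: BT, EF, GM, SR, TO, VH, WO, ZX
Level 3: GD, MD, VI, WB, ZW
Level 4: TP, XI
GD first appears at level 3.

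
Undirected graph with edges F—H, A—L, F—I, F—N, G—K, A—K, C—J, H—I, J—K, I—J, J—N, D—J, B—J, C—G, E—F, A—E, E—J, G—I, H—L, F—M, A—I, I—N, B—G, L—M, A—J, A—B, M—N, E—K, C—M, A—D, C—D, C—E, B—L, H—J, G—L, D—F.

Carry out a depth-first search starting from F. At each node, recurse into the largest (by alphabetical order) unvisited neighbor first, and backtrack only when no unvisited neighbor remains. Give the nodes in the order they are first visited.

F, N, M, L, H, J, K, G, I, A, E, C, D, B

Visit F
F → N
N → M
M → L
L → H
H → J
J → K
K → G
G → I
I → A
A → E
E → C
C → D
A → B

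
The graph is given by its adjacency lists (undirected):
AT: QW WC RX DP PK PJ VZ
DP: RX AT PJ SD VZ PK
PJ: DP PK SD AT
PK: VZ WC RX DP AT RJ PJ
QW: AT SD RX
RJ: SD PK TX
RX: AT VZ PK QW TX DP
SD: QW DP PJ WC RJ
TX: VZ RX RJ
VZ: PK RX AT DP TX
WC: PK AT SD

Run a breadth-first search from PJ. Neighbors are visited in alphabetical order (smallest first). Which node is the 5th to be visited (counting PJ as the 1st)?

Visit PJ; enqueue AT, DP, PK, SD → queue [AT, DP, PK, SD]
Visit AT; enqueue QW, RX, VZ, WC → queue [DP, PK, SD, QW, RX, VZ, WC]
Visit DP → queue [PK, SD, QW, RX, VZ, WC]
Visit PK; enqueue RJ → queue [SD, QW, RX, VZ, WC, RJ]
Visit SD → queue [QW, RX, VZ, WC, RJ]
Visit QW → queue [RX, VZ, WC, RJ]
Visit RX; enqueue TX → queue [VZ, WC, RJ, TX]
Visit VZ → queue [WC, RJ, TX]
Visit WC → queue [RJ, TX]
Visit RJ → queue [TX]
Visit TX → queue []

Visit order: PJ, AT, DP, PK, SD, QW, RX, VZ, WC, RJ, TX

SD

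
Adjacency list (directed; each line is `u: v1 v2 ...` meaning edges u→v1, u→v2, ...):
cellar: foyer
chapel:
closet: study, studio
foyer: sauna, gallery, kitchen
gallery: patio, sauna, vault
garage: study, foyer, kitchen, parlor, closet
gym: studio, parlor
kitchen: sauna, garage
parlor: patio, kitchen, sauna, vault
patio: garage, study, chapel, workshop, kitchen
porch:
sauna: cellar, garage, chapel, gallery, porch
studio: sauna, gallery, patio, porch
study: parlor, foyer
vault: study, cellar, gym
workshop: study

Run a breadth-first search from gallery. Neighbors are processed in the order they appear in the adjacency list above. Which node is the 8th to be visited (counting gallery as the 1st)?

workshop

Visit gallery; enqueue patio, sauna, vault → queue [patio, sauna, vault]
Visit patio; enqueue garage, study, chapel, workshop, kitchen → queue [sauna, vault, garage, study, chapel, workshop, kitchen]
Visit sauna; enqueue cellar, porch → queue [vault, garage, study, chapel, workshop, kitchen, cellar, porch]
Visit vault; enqueue gym → queue [garage, study, chapel, workshop, kitchen, cellar, porch, gym]
Visit garage; enqueue foyer, parlor, closet → queue [study, chapel, workshop, kitchen, cellar, porch, gym, foyer, parlor, closet]
Visit study → queue [chapel, workshop, kitchen, cellar, porch, gym, foyer, parlor, closet]
Visit chapel → queue [workshop, kitchen, cellar, porch, gym, foyer, parlor, closet]
Visit workshop → queue [kitchen, cellar, porch, gym, foyer, parlor, closet]
Visit kitchen → queue [cellar, porch, gym, foyer, parlor, closet]
Visit cellar → queue [porch, gym, foyer, parlor, closet]
Visit porch → queue [gym, foyer, parlor, closet]
Visit gym; enqueue studio → queue [foyer, parlor, closet, studio]
Visit foyer → queue [parlor, closet, studio]
Visit parlor → queue [closet, studio]
Visit closet → queue [studio]
Visit studio → queue []

Visit order: gallery, patio, sauna, vault, garage, study, chapel, workshop, kitchen, cellar, porch, gym, foyer, parlor, closet, studio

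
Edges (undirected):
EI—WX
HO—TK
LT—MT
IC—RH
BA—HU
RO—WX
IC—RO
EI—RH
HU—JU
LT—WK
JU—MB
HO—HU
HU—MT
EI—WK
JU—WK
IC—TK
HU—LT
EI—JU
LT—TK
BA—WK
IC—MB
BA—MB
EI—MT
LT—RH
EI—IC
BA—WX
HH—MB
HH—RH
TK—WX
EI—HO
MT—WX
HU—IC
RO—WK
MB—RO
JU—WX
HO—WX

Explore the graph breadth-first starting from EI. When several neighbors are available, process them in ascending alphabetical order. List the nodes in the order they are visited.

Visit EI; enqueue HO, IC, JU, MT, RH, WK, WX → queue [HO, IC, JU, MT, RH, WK, WX]
Visit HO; enqueue HU, TK → queue [IC, JU, MT, RH, WK, WX, HU, TK]
Visit IC; enqueue MB, RO → queue [JU, MT, RH, WK, WX, HU, TK, MB, RO]
Visit JU → queue [MT, RH, WK, WX, HU, TK, MB, RO]
Visit MT; enqueue LT → queue [RH, WK, WX, HU, TK, MB, RO, LT]
Visit RH; enqueue HH → queue [WK, WX, HU, TK, MB, RO, LT, HH]
Visit WK; enqueue BA → queue [WX, HU, TK, MB, RO, LT, HH, BA]
Visit WX → queue [HU, TK, MB, RO, LT, HH, BA]
Visit HU → queue [TK, MB, RO, LT, HH, BA]
Visit TK → queue [MB, RO, LT, HH, BA]
Visit MB → queue [RO, LT, HH, BA]
Visit RO → queue [LT, HH, BA]
Visit LT → queue [HH, BA]
Visit HH → queue [BA]
Visit BA → queue []

EI → HO → IC → JU → MT → RH → WK → WX → HU → TK → MB → RO → LT → HH → BA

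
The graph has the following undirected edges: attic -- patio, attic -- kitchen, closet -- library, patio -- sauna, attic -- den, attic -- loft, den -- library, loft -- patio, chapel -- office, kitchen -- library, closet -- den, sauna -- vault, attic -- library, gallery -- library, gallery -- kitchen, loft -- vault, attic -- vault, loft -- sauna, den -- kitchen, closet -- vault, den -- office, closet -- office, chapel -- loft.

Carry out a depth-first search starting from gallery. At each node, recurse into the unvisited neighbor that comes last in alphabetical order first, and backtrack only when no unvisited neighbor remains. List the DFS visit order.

Visit gallery
gallery → library
library → kitchen
kitchen → den
den → office
office → closet
closet → vault
vault → sauna
sauna → patio
patio → loft
loft → chapel
loft → attic

gallery library kitchen den office closet vault sauna patio loft chapel attic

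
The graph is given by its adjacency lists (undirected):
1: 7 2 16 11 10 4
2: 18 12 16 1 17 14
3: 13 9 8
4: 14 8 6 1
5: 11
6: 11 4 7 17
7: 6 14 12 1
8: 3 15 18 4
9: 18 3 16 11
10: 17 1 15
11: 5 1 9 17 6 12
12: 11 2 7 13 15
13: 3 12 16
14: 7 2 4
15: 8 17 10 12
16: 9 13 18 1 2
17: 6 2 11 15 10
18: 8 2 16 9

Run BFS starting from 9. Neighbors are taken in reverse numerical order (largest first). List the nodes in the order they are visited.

Visit 9; enqueue 18, 16, 11, 3 → queue [18, 16, 11, 3]
Visit 18; enqueue 8, 2 → queue [16, 11, 3, 8, 2]
Visit 16; enqueue 13, 1 → queue [11, 3, 8, 2, 13, 1]
Visit 11; enqueue 17, 12, 6, 5 → queue [3, 8, 2, 13, 1, 17, 12, 6, 5]
Visit 3 → queue [8, 2, 13, 1, 17, 12, 6, 5]
Visit 8; enqueue 15, 4 → queue [2, 13, 1, 17, 12, 6, 5, 15, 4]
Visit 2; enqueue 14 → queue [13, 1, 17, 12, 6, 5, 15, 4, 14]
Visit 13 → queue [1, 17, 12, 6, 5, 15, 4, 14]
Visit 1; enqueue 10, 7 → queue [17, 12, 6, 5, 15, 4, 14, 10, 7]
Visit 17 → queue [12, 6, 5, 15, 4, 14, 10, 7]
Visit 12 → queue [6, 5, 15, 4, 14, 10, 7]
Visit 6 → queue [5, 15, 4, 14, 10, 7]
Visit 5 → queue [15, 4, 14, 10, 7]
Visit 15 → queue [4, 14, 10, 7]
Visit 4 → queue [14, 10, 7]
Visit 14 → queue [10, 7]
Visit 10 → queue [7]
Visit 7 → queue []

9 18 16 11 3 8 2 13 1 17 12 6 5 15 4 14 10 7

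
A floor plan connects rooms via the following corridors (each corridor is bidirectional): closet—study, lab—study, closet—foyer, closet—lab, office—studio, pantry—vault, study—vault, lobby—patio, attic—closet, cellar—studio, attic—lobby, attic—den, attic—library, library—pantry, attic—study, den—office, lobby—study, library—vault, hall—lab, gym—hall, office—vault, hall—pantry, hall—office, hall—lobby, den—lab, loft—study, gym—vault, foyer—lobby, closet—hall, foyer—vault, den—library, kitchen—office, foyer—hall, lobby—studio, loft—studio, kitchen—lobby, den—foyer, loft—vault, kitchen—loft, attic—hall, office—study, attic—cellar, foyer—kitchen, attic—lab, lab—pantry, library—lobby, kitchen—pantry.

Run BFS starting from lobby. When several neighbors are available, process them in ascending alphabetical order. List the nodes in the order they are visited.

lobby, attic, foyer, hall, kitchen, library, patio, studio, study, cellar, closet, den, lab, vault, gym, office, pantry, loft

Visit lobby; enqueue attic, foyer, hall, kitchen, library, patio, studio, study → queue [attic, foyer, hall, kitchen, library, patio, studio, study]
Visit attic; enqueue cellar, closet, den, lab → queue [foyer, hall, kitchen, library, patio, studio, study, cellar, closet, den, lab]
Visit foyer; enqueue vault → queue [hall, kitchen, library, patio, studio, study, cellar, closet, den, lab, vault]
Visit hall; enqueue gym, office, pantry → queue [kitchen, library, patio, studio, study, cellar, closet, den, lab, vault, gym, office, pantry]
Visit kitchen; enqueue loft → queue [library, patio, studio, study, cellar, closet, den, lab, vault, gym, office, pantry, loft]
Visit library → queue [patio, studio, study, cellar, closet, den, lab, vault, gym, office, pantry, loft]
Visit patio → queue [studio, study, cellar, closet, den, lab, vault, gym, office, pantry, loft]
Visit studio → queue [study, cellar, closet, den, lab, vault, gym, office, pantry, loft]
Visit study → queue [cellar, closet, den, lab, vault, gym, office, pantry, loft]
Visit cellar → queue [closet, den, lab, vault, gym, office, pantry, loft]
Visit closet → queue [den, lab, vault, gym, office, pantry, loft]
Visit den → queue [lab, vault, gym, office, pantry, loft]
Visit lab → queue [vault, gym, office, pantry, loft]
Visit vault → queue [gym, office, pantry, loft]
Visit gym → queue [office, pantry, loft]
Visit office → queue [pantry, loft]
Visit pantry → queue [loft]
Visit loft → queue []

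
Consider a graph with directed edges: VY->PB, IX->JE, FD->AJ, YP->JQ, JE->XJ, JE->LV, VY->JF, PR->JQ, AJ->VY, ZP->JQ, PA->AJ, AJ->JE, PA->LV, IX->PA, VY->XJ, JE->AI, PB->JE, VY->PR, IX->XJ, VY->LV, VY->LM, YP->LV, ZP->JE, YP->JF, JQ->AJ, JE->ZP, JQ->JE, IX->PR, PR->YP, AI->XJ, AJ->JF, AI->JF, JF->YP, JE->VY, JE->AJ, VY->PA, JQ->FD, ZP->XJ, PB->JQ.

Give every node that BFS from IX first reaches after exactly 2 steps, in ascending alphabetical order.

AI, AJ, JQ, LV, VY, YP, ZP

Level 0: IX
Level 1: JE, PA, PR, XJ
Level 2: AI, AJ, JQ, LV, VY, YP, ZP
Level 3: FD, JF, LM, PB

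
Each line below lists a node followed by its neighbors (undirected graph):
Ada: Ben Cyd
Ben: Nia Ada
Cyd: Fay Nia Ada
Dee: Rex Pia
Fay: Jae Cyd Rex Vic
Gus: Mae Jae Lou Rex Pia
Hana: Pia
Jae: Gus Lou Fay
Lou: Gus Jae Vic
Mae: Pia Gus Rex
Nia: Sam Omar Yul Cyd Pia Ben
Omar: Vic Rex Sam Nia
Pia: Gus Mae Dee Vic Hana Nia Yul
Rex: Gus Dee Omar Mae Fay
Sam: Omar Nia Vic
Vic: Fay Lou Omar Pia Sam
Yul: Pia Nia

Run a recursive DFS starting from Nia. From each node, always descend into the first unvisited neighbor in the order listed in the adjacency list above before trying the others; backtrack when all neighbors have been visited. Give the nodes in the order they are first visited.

Nia, Sam, Omar, Vic, Fay, Jae, Gus, Mae, Pia, Dee, Rex, Hana, Yul, Lou, Cyd, Ada, Ben

Visit Nia
Nia → Sam
Sam → Omar
Omar → Vic
Vic → Fay
Fay → Jae
Jae → Gus
Gus → Mae
Mae → Pia
Pia → Dee
Dee → Rex
Pia → Hana
Pia → Yul
Gus → Lou
Fay → Cyd
Cyd → Ada
Ada → Ben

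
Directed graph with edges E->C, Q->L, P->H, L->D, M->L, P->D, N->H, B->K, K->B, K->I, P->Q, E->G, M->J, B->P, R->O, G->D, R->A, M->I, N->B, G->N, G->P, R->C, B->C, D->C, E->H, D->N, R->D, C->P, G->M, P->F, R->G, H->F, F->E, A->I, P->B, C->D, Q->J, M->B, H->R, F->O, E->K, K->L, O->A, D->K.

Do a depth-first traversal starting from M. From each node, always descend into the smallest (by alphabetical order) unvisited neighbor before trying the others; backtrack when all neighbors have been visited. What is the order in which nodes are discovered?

Visit M
M → B
B → C
C → D
D → K
K → I
K → L
D → N
N → H
H → F
F → E
E → G
G → P
P → Q
Q → J
F → O
O → A
H → R

M, B, C, D, K, I, L, N, H, F, E, G, P, Q, J, O, A, R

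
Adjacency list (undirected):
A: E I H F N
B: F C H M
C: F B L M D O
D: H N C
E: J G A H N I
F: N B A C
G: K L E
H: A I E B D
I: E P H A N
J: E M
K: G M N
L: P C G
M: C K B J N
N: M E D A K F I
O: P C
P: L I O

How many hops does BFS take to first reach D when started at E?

2

Level 0: E
Level 1: A, G, H, I, J, N
Level 2: B, D, F, K, L, M, P
Level 3: C, O
D first appears at level 2.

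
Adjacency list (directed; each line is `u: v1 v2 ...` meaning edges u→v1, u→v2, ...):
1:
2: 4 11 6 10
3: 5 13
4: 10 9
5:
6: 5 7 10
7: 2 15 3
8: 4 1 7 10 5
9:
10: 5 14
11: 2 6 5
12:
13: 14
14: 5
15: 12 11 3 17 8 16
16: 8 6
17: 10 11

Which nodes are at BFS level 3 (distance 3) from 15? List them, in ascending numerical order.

Level 0: 15
Level 1: 3, 8, 11, 12, 16, 17
Level 2: 1, 2, 4, 5, 6, 7, 10, 13
Level 3: 9, 14

9, 14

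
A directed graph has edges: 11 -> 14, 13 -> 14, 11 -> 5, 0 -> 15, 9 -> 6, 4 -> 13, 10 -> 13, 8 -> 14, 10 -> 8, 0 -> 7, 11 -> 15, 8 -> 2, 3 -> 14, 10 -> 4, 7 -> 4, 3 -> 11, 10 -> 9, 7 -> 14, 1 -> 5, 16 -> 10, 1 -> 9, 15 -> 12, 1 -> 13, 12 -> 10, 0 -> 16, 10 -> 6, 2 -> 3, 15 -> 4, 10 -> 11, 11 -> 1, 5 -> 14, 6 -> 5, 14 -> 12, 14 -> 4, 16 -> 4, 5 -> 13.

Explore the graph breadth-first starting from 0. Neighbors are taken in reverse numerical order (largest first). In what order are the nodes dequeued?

0 → 16 → 15 → 7 → 10 → 4 → 12 → 14 → 13 → 11 → 9 → 8 → 6 → 5 → 1 → 2 → 3

Visit 0; enqueue 16, 15, 7 → queue [16, 15, 7]
Visit 16; enqueue 10, 4 → queue [15, 7, 10, 4]
Visit 15; enqueue 12 → queue [7, 10, 4, 12]
Visit 7; enqueue 14 → queue [10, 4, 12, 14]
Visit 10; enqueue 13, 11, 9, 8, 6 → queue [4, 12, 14, 13, 11, 9, 8, 6]
Visit 4 → queue [12, 14, 13, 11, 9, 8, 6]
Visit 12 → queue [14, 13, 11, 9, 8, 6]
Visit 14 → queue [13, 11, 9, 8, 6]
Visit 13 → queue [11, 9, 8, 6]
Visit 11; enqueue 5, 1 → queue [9, 8, 6, 5, 1]
Visit 9 → queue [8, 6, 5, 1]
Visit 8; enqueue 2 → queue [6, 5, 1, 2]
Visit 6 → queue [5, 1, 2]
Visit 5 → queue [1, 2]
Visit 1 → queue [2]
Visit 2; enqueue 3 → queue [3]
Visit 3 → queue []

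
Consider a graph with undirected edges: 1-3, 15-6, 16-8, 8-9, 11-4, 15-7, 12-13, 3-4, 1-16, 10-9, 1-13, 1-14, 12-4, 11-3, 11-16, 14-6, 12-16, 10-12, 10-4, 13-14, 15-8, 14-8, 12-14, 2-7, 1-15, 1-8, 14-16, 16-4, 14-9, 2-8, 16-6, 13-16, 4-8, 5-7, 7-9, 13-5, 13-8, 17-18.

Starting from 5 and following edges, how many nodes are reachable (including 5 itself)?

16

BFS from 5 visits: 5, 13, 7, 16, 14, 12, 8, 1, 15, 9, 2, 11, 6, 4, 10, 3
Reachable nodes: 16 of 18 total.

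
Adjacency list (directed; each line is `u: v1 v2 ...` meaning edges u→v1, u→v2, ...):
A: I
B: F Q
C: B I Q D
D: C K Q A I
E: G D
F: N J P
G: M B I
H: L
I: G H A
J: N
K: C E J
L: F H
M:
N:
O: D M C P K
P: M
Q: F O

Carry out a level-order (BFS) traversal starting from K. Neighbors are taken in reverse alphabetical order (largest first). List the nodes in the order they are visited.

Visit K; enqueue J, E, C → queue [J, E, C]
Visit J; enqueue N → queue [E, C, N]
Visit E; enqueue G, D → queue [C, N, G, D]
Visit C; enqueue Q, I, B → queue [N, G, D, Q, I, B]
Visit N → queue [G, D, Q, I, B]
Visit G; enqueue M → queue [D, Q, I, B, M]
Visit D; enqueue A → queue [Q, I, B, M, A]
Visit Q; enqueue O, F → queue [I, B, M, A, O, F]
Visit I; enqueue H → queue [B, M, A, O, F, H]
Visit B → queue [M, A, O, F, H]
Visit M → queue [A, O, F, H]
Visit A → queue [O, F, H]
Visit O; enqueue P → queue [F, H, P]
Visit F → queue [H, P]
Visit H; enqueue L → queue [P, L]
Visit P → queue [L]
Visit L → queue []

K, J, E, C, N, G, D, Q, I, B, M, A, O, F, H, P, L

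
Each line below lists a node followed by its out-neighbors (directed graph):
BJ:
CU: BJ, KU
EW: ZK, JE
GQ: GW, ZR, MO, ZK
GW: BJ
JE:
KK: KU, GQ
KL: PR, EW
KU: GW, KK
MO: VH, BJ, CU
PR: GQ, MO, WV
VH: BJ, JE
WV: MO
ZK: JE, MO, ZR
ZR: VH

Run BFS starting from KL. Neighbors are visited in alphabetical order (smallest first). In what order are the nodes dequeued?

Visit KL; enqueue EW, PR → queue [EW, PR]
Visit EW; enqueue JE, ZK → queue [PR, JE, ZK]
Visit PR; enqueue GQ, MO, WV → queue [JE, ZK, GQ, MO, WV]
Visit JE → queue [ZK, GQ, MO, WV]
Visit ZK; enqueue ZR → queue [GQ, MO, WV, ZR]
Visit GQ; enqueue GW → queue [MO, WV, ZR, GW]
Visit MO; enqueue BJ, CU, VH → queue [WV, ZR, GW, BJ, CU, VH]
Visit WV → queue [ZR, GW, BJ, CU, VH]
Visit ZR → queue [GW, BJ, CU, VH]
Visit GW → queue [BJ, CU, VH]
Visit BJ → queue [CU, VH]
Visit CU; enqueue KU → queue [VH, KU]
Visit VH → queue [KU]
Visit KU; enqueue KK → queue [KK]
Visit KK → queue []

KL, EW, PR, JE, ZK, GQ, MO, WV, ZR, GW, BJ, CU, VH, KU, KK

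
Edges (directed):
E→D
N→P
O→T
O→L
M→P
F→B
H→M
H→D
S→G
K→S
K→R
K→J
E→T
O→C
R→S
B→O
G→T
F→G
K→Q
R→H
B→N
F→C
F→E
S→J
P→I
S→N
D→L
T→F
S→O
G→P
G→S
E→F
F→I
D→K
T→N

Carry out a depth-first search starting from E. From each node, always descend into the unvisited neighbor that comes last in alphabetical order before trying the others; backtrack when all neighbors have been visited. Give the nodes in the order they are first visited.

E → T → N → P → I → F → G → S → O → L → C → J → B → D → K → R → H → M → Q

Visit E
E → T
T → N
N → P
P → I
T → F
F → G
G → S
S → O
O → L
O → C
S → J
F → B
E → D
D → K
K → R
R → H
H → M
K → Q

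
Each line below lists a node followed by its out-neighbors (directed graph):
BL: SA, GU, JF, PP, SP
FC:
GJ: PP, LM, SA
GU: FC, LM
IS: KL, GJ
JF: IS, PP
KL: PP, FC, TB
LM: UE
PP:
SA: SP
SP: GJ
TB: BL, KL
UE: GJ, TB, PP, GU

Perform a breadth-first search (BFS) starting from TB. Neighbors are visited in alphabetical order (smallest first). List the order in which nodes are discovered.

Visit TB; enqueue BL, KL → queue [BL, KL]
Visit BL; enqueue GU, JF, PP, SA, SP → queue [KL, GU, JF, PP, SA, SP]
Visit KL; enqueue FC → queue [GU, JF, PP, SA, SP, FC]
Visit GU; enqueue LM → queue [JF, PP, SA, SP, FC, LM]
Visit JF; enqueue IS → queue [PP, SA, SP, FC, LM, IS]
Visit PP → queue [SA, SP, FC, LM, IS]
Visit SA → queue [SP, FC, LM, IS]
Visit SP; enqueue GJ → queue [FC, LM, IS, GJ]
Visit FC → queue [LM, IS, GJ]
Visit LM; enqueue UE → queue [IS, GJ, UE]
Visit IS → queue [GJ, UE]
Visit GJ → queue [UE]
Visit UE → queue []

TB, BL, KL, GU, JF, PP, SA, SP, FC, LM, IS, GJ, UE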